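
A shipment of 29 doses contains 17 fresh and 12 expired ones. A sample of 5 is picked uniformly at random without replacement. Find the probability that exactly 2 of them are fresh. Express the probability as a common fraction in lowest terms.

5984/23751

There are C(29,5) = 118755 ways to choose 5 from 29.
Selections with exactly 2 fresh: choose 2 of the 17 fresh and 3 of the 12 expired, C(17,2)·C(12,3) = 136·220 = 29920.
Probability = 29920/118755 = 5984/23751.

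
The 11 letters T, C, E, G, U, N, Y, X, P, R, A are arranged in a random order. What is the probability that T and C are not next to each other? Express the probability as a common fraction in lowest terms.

There are 11! = 39916800 arrangements.
Arrangements with T and C adjacent: 2·10! = 7257600.
So not adjacent: 39916800 − 7257600 = 32659200, probability 32659200/39916800 = 9/11.

9/11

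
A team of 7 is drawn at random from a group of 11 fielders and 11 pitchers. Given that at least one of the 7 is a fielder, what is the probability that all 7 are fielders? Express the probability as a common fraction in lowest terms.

Work in counts. Selections with at least one fielder: C(22,7) − C(11,7) = 170544 − 330 = 170214.
Of those, selections where all 7 are fielders: C(11,7) = 330.
Conditional probability = 330/170214 = 5/2579.

5/2579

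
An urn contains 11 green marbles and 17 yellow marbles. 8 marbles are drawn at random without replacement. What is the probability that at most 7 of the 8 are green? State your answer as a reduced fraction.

There are C(28,8) = 3108105 ways to choose the 8.
The complement is exactly 8 green: C(11,8)·C(17,0) = 165.
Probability = 1 − 165/3108105 = 3107940/3108105 = 18836/18837.

18836/18837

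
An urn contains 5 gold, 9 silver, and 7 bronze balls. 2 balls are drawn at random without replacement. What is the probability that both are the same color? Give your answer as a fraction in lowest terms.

There are C(21,2) = 210 ways to draw 2 balls.
All same color: C(5,2) + C(9,2) + C(7,2) = 10 + 36 + 21 = 67.
Probability = 67/210.

67/210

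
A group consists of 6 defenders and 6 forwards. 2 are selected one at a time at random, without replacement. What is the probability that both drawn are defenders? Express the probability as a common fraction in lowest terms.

5/22

Multiply the conditional probabilities at each draw: 6/12 · 5/11 = 30/132 = 5/22.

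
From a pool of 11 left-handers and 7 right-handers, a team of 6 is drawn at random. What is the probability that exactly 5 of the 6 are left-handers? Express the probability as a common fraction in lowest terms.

77/442

There are C(18,6) = 18564 ways to choose 6 from 18.
Selections with exactly 5 left-handers: choose 5 of the 11 left-handers and 1 of the 7 right-handers, C(11,5)·C(7,1) = 462·7 = 3234.
Probability = 3234/18564 = 77/442.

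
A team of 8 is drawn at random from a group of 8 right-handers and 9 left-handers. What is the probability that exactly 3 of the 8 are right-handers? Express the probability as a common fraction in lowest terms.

3528/12155

There are C(17,8) = 24310 ways to choose 8 from 17.
Selections with exactly 3 right-handers: choose 3 of the 8 right-handers and 5 of the 9 left-handers, C(8,3)·C(9,5) = 56·126 = 7056.
Probability = 7056/24310 = 3528/12155.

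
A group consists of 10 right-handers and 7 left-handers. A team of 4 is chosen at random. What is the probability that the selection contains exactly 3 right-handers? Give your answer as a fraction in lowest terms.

There are C(17,4) = 2380 ways to choose 4 from 17.
Selections with exactly 3 right-handers: choose 3 of the 10 right-handers and 1 of the 7 left-handers, C(10,3)·C(7,1) = 120·7 = 840.
Probability = 840/2380 = 6/17.

6/17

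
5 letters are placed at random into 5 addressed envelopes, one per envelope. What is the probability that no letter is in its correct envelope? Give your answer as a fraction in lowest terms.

There are 5! = 120 assignments.
By inclusion-exclusion, assignments with no fixed points: C(5,0)·5! − C(5,1)·4! + C(5,2)·3! − C(5,3)·2! + C(5,4)·1! − C(5,5)·0! = 44.
Probability = 44/120 = 11/30.

11/30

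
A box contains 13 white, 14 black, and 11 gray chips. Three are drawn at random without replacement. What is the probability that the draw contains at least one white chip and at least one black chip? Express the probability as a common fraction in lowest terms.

4277/8436

There are C(38,3) = 8436 possible draws.
By inclusion-exclusion on the complements, draws missing all white or all black: C(25,3) + C(24,3) − C(11,3) = 2300 + 2024 − 165 = 4159.
So draws with at least one of each: 8436 − 4159 = 4277, probability 4277/8436.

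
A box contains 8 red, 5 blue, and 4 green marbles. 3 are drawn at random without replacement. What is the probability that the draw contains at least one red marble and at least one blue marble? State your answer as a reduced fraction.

There are C(17,3) = 680 possible draws.
By inclusion-exclusion on the complements, draws missing all red or all blue: C(9,3) + C(12,3) − C(4,3) = 84 + 220 − 4 = 300.
So draws with at least one of each: 680 − 300 = 380, probability 380/680 = 19/34.

19/34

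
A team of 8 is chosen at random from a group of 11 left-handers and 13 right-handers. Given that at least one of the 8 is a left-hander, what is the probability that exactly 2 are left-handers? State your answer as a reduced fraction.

Work in counts. Selections with at least one left-hander: C(24,8) − C(13,8) = 735471 − 1287 = 734184.
Of those, selections where exactly 2 are left-handers: C(11,2)·C(13,6) = 55·1716 = 94380.
Conditional probability = 94380/734184 = 715/5562.

715/5562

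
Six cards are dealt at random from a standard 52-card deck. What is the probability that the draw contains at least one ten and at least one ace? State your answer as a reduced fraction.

There are C(52,6) = 20358520 possible draws.
By inclusion-exclusion on the complements, draws missing all tens or all aces: C(48,6) + C(48,6) − C(44,6) = 12271512 + 12271512 − 7059052 = 17483972.
So draws with at least one of each: 20358520 − 17483972 = 2874548, probability 2874548/20358520 = 718637/5089630.

718637/5089630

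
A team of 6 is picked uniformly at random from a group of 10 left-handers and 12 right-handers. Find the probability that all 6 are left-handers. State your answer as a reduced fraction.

There are C(22,6) = 74613 possible selections.
Selections with all left-handers: C(10,6) = 210.
Probability = 210/74613 = 10/3553.

10/3553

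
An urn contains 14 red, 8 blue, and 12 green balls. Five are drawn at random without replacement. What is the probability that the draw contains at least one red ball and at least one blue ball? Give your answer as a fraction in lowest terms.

49441/69564

There are C(34,5) = 278256 possible draws.
By inclusion-exclusion on the complements, draws missing all red or all blue: C(20,5) + C(26,5) − C(12,5) = 15504 + 65780 − 792 = 80492.
So draws with at least one of each: 278256 − 80492 = 197764, probability 197764/278256 = 49441/69564.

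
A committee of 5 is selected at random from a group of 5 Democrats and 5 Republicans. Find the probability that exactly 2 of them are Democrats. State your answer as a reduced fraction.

25/63

The sample space is all 5-subsets of the 10: C(10,5) = 252.
Selections with exactly 2 Democrats: choose 2 of the 5 Democrats and 3 of the 5 Republicans, C(5,2)·C(5,3) = 10·10 = 100.
Probability = 100/252 = 25/63.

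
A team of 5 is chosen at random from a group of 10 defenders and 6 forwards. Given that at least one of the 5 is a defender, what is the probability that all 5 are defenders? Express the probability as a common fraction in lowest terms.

42/727

Work in counts. Selections with at least one defender: C(16,5) − C(6,5) = 4368 − 6 = 4362.
Of those, selections where all 5 are defenders: C(10,5) = 252.
Conditional probability = 252/4362 = 42/727.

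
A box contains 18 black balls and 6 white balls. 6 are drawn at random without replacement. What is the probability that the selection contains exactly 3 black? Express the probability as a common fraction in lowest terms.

4080/33649

The sample space is all 6-subsets of the 24: C(24,6) = 134596.
Selections with exactly 3 black: choose 3 of the 18 black and 3 of the 6 white, C(18,3)·C(6,3) = 816·20 = 16320.
Probability = 16320/134596 = 4080/33649.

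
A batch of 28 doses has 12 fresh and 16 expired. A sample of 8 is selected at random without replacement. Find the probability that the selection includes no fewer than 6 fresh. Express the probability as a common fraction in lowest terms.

179/4485

Total selections: C(28,8) = 3108105.
Favorable selections (no fewer than 6 fresh): C(12,6)·C(16,2) + C(12,7)·C(16,1) + C(12,8)·C(16,0) = 110880 + 12672 + 495 = 124047.
Probability = 124047/3108105 = 179/4485.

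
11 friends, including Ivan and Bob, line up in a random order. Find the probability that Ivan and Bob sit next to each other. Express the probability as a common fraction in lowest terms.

There are 11! = 39916800 arrangements.
Treat Ivan and Bob as a block: 10! arrangements of the blocks × 2 orders within the block = 2·3628800 = 7257600.
Probability = 7257600/39916800 = 2/11.

2/11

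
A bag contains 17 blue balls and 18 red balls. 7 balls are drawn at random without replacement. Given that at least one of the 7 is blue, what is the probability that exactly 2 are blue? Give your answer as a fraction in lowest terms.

8568/49211

Work in counts. Selections with at least one blue: C(35,7) − C(18,7) = 6724520 − 31824 = 6692696.
Of those, selections where exactly 2 are blue: C(17,2)·C(18,5) = 136·8568 = 1165248.
Conditional probability = 1165248/6692696 = 8568/49211.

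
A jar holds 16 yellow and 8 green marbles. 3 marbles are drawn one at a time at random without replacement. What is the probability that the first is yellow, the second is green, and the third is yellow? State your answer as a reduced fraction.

40/253

Multiply the conditional probabilities at each draw: 16/24 · 8/23 · 15/22 = 1920/12144 = 40/253.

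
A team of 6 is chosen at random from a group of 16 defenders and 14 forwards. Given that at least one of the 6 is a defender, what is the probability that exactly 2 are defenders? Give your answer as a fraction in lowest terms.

Work in counts. Selections with at least one defender: C(30,6) − C(14,6) = 593775 − 3003 = 590772.
Of those, selections where exactly 2 are defenders: C(16,2)·C(14,4) = 120·1001 = 120120.
Conditional probability = 120120/590772 = 110/541.

110/541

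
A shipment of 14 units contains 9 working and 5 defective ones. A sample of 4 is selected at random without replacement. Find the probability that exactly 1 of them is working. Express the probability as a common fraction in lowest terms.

Total number of selections: C(14,4) = 1001.
Selections with exactly 1 working: choose 1 of the 9 working and 3 of the 5 defective, C(9,1)·C(5,3) = 9·10 = 90.
Probability = 90/1001.

90/1001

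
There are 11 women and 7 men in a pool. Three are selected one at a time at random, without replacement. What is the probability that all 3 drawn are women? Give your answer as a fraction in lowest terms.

Multiply the conditional probabilities at each draw: 11/18 · 10/17 · 9/16 = 990/4896 = 55/272.

55/272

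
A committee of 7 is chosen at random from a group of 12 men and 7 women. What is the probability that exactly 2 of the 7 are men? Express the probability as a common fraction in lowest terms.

There are C(19,7) = 50388 ways to choose 7 from 19.
Selections with exactly 2 men: choose 2 of the 12 men and 5 of the 7 women, C(12,2)·C(7,5) = 66·21 = 1386.
Probability = 1386/50388 = 231/8398.

231/8398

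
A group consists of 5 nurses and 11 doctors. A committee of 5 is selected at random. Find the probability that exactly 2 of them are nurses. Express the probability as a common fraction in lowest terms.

275/728

The sample space is all 5-subsets of the 16: C(16,5) = 4368.
Selections with exactly 2 nurses: choose 2 of the 5 nurses and 3 of the 11 doctors, C(5,2)·C(11,3) = 10·165 = 1650.
Probability = 1650/4368 = 275/728.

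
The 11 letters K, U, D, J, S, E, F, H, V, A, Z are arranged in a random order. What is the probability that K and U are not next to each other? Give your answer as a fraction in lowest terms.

There are 11! = 39916800 arrangements.
Arrangements with K and U adjacent: 2·10! = 7257600.
So not adjacent: 39916800 − 7257600 = 32659200, probability 32659200/39916800 = 9/11.

9/11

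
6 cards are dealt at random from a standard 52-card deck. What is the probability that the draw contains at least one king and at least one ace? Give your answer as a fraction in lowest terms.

There are C(52,6) = 20358520 possible draws.
By inclusion-exclusion on the complements, draws missing all kings or all aces: C(48,6) + C(48,6) − C(44,6) = 12271512 + 12271512 − 7059052 = 17483972.
So draws with at least one of each: 20358520 − 17483972 = 2874548, probability 2874548/20358520 = 718637/5089630.

718637/5089630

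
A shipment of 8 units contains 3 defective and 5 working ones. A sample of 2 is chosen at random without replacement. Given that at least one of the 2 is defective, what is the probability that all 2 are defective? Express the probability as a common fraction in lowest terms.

Work in counts. Selections with at least one defective: C(8,2) − C(5,2) = 28 − 10 = 18.
Of those, selections where all 2 are defective: C(3,2) = 3.
Conditional probability = 3/18 = 1/6.

1/6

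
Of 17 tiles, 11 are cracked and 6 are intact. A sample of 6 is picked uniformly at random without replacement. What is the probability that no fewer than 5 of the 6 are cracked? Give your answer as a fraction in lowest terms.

231/884

There are C(17,6) = 12376 ways to choose the 6.
Favorable selections (no fewer than 5 cracked): C(11,5)·C(6,1) + C(11,6)·C(6,0) = 2772 + 462 = 3234.
Probability = 3234/12376 = 231/884.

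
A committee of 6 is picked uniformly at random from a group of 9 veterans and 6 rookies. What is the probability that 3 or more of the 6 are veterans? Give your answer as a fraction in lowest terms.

126/143

Total selections: C(15,6) = 5005.
Count the complement (fewer than 3 veterans): C(9,0)·C(6,6) + C(9,1)·C(6,5) + C(9,2)·C(6,4) = 1 + 54 + 540 = 595.
Probability = 1 − 595/5005 = 4410/5005 = 126/143.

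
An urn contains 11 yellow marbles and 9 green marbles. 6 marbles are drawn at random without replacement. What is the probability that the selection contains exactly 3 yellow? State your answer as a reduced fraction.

Total number of selections: C(20,6) = 38760.
Selections with exactly 3 yellow: choose 3 of the 11 yellow and 3 of the 9 green, C(11,3)·C(9,3) = 165·84 = 13860.
Probability = 13860/38760 = 231/646.

231/646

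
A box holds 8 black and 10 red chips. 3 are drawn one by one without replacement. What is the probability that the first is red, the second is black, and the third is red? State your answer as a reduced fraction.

5/34

Multiply the conditional probabilities at each draw: 10/18 · 8/17 · 9/16 = 720/4896 = 5/34.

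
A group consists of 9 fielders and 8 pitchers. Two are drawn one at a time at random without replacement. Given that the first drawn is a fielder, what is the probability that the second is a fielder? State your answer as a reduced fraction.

1/2

After removing one fielder, 16 remain: 8 fielders and 8 pitchers.
So the probability the next is a fielder is 8/16 = 1/2.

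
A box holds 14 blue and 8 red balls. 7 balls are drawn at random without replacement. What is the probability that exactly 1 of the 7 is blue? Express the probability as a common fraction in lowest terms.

The sample space is all 7-subsets of the 22: C(22,7) = 170544.
Selections with exactly 1 blue: choose 1 of the 14 blue and 6 of the 8 red, C(14,1)·C(8,6) = 14·28 = 392.
Probability = 392/170544 = 49/21318.

49/21318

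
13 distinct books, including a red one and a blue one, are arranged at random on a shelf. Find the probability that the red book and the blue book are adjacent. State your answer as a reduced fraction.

2/13

There are 13! = 6227020800 arrangements.
Treat the red book and the blue book as a block: 12! arrangements of the blocks × 2 orders within the block = 2·479001600 = 958003200.
Probability = 958003200/6227020800 = 2/13.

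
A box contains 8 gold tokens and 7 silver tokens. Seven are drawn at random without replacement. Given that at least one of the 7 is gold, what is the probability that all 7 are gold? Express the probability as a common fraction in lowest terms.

Work in counts. Selections with at least one gold: C(15,7) − C(7,7) = 6435 − 1 = 6434.
Of those, selections where all 7 are gold: C(8,7) = 8.
Conditional probability = 8/6434 = 4/3217.

4/3217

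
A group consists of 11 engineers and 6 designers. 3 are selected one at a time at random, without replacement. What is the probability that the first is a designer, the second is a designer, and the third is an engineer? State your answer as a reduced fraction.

Multiply the conditional probabilities at each draw: 6/17 · 5/16 · 11/15 = 330/4080 = 11/136.

11/136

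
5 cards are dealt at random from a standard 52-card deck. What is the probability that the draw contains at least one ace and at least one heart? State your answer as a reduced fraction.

There are C(52,5) = 2598960 possible draws.
By inclusion-exclusion on the complements, draws missing all aces or all hearts: C(48,5) + C(39,5) − C(36,5) = 1712304 + 575757 − 376992 = 1911069.
So draws with at least one of each: 2598960 − 1911069 = 687891, probability 687891/2598960 = 229297/866320.

229297/866320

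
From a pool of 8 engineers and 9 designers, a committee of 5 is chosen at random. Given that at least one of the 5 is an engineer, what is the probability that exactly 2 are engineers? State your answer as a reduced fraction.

Work in counts. Selections with at least one engineer: C(17,5) − C(9,5) = 6188 − 126 = 6062.
Of those, selections where exactly 2 are engineers: C(8,2)·C(9,3) = 28·84 = 2352.
Conditional probability = 2352/6062 = 168/433.

168/433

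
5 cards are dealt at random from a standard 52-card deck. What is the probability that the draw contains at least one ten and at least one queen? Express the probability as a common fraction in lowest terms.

6509/64974

There are C(52,5) = 2598960 possible draws.
By inclusion-exclusion on the complements, draws missing all tens or all queens: C(48,5) + C(48,5) − C(44,5) = 1712304 + 1712304 − 1086008 = 2338600.
So draws with at least one of each: 2598960 − 2338600 = 260360, probability 260360/2598960 = 6509/64974.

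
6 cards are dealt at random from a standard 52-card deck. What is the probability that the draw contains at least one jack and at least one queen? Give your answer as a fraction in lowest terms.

718637/5089630

There are C(52,6) = 20358520 possible draws.
By inclusion-exclusion on the complements, draws missing all jacks or all queens: C(48,6) + C(48,6) − C(44,6) = 12271512 + 12271512 − 7059052 = 17483972.
So draws with at least one of each: 20358520 − 17483972 = 2874548, probability 2874548/20358520 = 718637/5089630.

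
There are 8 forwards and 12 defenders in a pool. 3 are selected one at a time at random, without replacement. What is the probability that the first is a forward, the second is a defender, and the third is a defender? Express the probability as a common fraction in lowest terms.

44/285

Multiply the conditional probabilities at each draw: 8/20 · 12/19 · 11/18 = 1056/6840 = 44/285.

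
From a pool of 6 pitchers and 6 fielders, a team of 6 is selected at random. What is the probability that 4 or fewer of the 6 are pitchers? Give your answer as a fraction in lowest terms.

887/924

There are C(12,6) = 924 ways to choose the 6.
Count the complement (more than 4 pitchers): C(6,5)·C(6,1) + C(6,6)·C(6,0) = 36 + 1 = 37.
Probability = 1 − 37/924 = 887/924.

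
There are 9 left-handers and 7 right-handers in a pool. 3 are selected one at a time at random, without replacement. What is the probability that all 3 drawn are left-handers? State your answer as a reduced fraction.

Multiply the conditional probabilities at each draw: 9/16 · 8/15 · 7/14 = 504/3360 = 3/20.

3/20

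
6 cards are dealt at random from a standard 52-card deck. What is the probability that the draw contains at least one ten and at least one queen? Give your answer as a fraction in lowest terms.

There are C(52,6) = 20358520 possible draws.
By inclusion-exclusion on the complements, draws missing all tens or all queens: C(48,6) + C(48,6) − C(44,6) = 12271512 + 12271512 − 7059052 = 17483972.
So draws with at least one of each: 20358520 − 17483972 = 2874548, probability 2874548/20358520 = 718637/5089630.

718637/5089630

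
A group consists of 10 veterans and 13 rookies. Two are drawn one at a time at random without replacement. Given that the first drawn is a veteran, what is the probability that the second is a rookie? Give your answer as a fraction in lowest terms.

After removing one veteran, 22 remain: 9 veterans and 13 rookies.
So the probability the next is a rookie is 13/22.

13/22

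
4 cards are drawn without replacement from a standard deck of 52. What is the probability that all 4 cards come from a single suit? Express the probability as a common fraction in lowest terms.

44/4165

There are C(52,4) = 270725 possible 4-card hands.
Hands of one suit: 4 suits × C(13,4) = 4·715 = 2860.
Probability = 2860/270725 = 44/4165.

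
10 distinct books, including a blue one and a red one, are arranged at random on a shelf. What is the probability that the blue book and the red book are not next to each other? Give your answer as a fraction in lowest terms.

There are 10! = 3628800 arrangements.
Arrangements with the blue book and the red book adjacent: 2·9! = 725760.
So not adjacent: 3628800 − 725760 = 2903040, probability 2903040/3628800 = 4/5.

4/5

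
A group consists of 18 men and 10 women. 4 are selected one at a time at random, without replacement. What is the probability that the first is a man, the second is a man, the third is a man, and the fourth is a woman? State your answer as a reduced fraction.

136/1365

Multiply the conditional probabilities at each draw: 18/28 · 17/27 · 16/26 · 10/25 = 48960/491400 = 136/1365.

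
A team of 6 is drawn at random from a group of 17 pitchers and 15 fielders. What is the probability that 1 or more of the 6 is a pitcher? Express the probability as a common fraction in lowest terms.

128741/129456

There are C(32,6) = 906192 ways to choose the 6.
Favorable selections (1 or more pitcher): C(17,1)·C(15,5) + C(17,2)·C(15,4) + C(17,3)·C(15,3) + C(17,4)·C(15,2) + C(17,5)·C(15,1) + C(17,6)·C(15,0) = 51051 + 185640 + 309400 + 249900 + 92820 + 12376 = 901187.
Probability = 901187/906192 = 128741/129456.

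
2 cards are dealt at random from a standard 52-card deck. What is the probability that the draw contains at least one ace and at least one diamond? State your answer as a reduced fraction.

29/442

There are C(52,2) = 1326 possible draws.
By inclusion-exclusion on the complements, draws missing all aces or all diamonds: C(48,2) + C(39,2) − C(36,2) = 1128 + 741 − 630 = 1239.
So draws with at least one of each: 1326 − 1239 = 87, probability 87/1326 = 29/442.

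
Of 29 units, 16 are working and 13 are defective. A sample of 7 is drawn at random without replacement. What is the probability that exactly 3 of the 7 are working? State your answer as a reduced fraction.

1540/6003

The sample space is all 7-subsets of the 29: C(29,7) = 1560780.
Selections with exactly 3 working: choose 3 of the 16 working and 4 of the 13 defective, C(16,3)·C(13,4) = 560·715 = 400400.
Probability = 400400/1560780 = 1540/6003.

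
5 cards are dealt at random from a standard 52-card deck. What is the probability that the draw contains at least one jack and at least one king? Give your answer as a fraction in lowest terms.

6509/64974

There are C(52,5) = 2598960 possible draws.
By inclusion-exclusion on the complements, draws missing all jacks or all kings: C(48,5) + C(48,5) − C(44,5) = 1712304 + 1712304 − 1086008 = 2338600.
So draws with at least one of each: 2598960 − 2338600 = 260360, probability 260360/2598960 = 6509/64974.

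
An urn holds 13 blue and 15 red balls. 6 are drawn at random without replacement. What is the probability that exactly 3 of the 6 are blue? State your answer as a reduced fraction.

143/414

The sample space is all 6-subsets of the 28: C(28,6) = 376740.
Selections with exactly 3 blue: choose 3 of the 13 blue and 3 of the 15 red, C(13,3)·C(15,3) = 286·455 = 130130.
Probability = 130130/376740 = 143/414.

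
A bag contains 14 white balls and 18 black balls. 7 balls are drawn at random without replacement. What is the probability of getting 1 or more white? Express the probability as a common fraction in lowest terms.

There are C(32,7) = 3365856 ways to choose the 7.
The complement is all 7 are black: C(18,7) = 31824.
Probability = 1 − 31824/3365856 = 3334032/3365856 = 1781/1798.

1781/1798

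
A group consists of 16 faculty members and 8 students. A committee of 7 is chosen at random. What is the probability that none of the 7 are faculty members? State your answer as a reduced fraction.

1/43263

There are C(24,7) = 346104 possible selections.
Selections with no faculty members (all students): C(8,7) = 8.
Probability = 8/346104 = 1/43263.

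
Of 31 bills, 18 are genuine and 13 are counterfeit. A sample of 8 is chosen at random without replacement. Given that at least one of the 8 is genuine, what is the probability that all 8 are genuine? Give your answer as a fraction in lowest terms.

187/33707

Work in counts. Selections with at least one genuine: C(31,8) − C(13,8) = 7888725 − 1287 = 7887438.
Of those, selections where all 8 are genuine: C(18,8) = 43758.
Conditional probability = 43758/7887438 = 187/33707.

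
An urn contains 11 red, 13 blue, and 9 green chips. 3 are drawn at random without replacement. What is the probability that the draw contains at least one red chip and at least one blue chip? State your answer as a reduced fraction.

There are C(33,3) = 5456 possible draws.
By inclusion-exclusion on the complements, draws missing all red or all blue: C(22,3) + C(20,3) − C(9,3) = 1540 + 1140 − 84 = 2596.
So draws with at least one of each: 5456 − 2596 = 2860, probability 2860/5456 = 65/124.

65/124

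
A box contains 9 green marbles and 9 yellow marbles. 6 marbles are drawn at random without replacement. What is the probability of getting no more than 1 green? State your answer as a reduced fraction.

29/442

There are C(18,6) = 18564 ways to choose the 6.
Favorable selections (no more than 1 green): C(9,0)·C(9,6) + C(9,1)·C(9,5) = 84 + 1134 = 1218.
Probability = 1218/18564 = 29/442.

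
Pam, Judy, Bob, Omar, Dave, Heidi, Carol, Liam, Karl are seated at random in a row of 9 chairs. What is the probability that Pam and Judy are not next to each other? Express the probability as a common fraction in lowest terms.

7/9

There are 9! = 362880 arrangements.
Arrangements with Pam and Judy adjacent: 2·8! = 80640.
So not adjacent: 362880 − 80640 = 282240, probability 282240/362880 = 7/9.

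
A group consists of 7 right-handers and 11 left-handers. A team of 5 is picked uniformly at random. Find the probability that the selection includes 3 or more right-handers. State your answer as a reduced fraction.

37/136

There are C(18,5) = 8568 ways to choose the 5.
Favorable selections (3 or more right-handers): C(7,3)·C(11,2) + C(7,4)·C(11,1) + C(7,5)·C(11,0) = 1925 + 385 + 21 = 2331.
Probability = 2331/8568 = 37/136.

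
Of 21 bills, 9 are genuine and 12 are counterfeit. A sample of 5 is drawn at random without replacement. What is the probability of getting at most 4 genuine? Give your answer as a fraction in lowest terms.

There are C(21,5) = 20349 ways to choose the 5.
The complement is exactly 5 genuine: C(9,5)·C(12,0) = 126.
Probability = 1 − 126/20349 = 20223/20349 = 321/323.

321/323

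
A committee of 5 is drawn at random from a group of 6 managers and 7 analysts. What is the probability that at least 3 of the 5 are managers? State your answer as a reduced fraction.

59/143

There are C(13,5) = 1287 ways to choose the 5.
Favorable selections (at least 3 managers): C(6,3)·C(7,2) + C(6,4)·C(7,1) + C(6,5)·C(7,0) = 420 + 105 + 6 = 531.
Probability = 531/1287 = 59/143.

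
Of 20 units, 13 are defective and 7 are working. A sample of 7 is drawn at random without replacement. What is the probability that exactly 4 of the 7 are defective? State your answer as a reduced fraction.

5005/15504

Total number of selections: C(20,7) = 77520.
Selections with exactly 4 defective: choose 4 of the 13 defective and 3 of the 7 working, C(13,4)·C(7,3) = 715·35 = 25025.
Probability = 25025/77520 = 5005/15504.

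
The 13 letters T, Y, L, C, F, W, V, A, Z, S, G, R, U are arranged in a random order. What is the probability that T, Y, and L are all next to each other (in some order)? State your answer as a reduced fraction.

1/26

There are 13! = 6227020800 arrangements.
Treat the three as one block: 11! placements × 3! orders within the block = 39916800·6 = 239500800.
Probability = 239500800/6227020800 = 1/26.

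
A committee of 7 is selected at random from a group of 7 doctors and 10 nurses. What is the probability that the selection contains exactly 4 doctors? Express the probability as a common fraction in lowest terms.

525/2431

The sample space is all 7-subsets of the 17: C(17,7) = 19448.
Selections with exactly 4 doctors: choose 4 of the 7 doctors and 3 of the 10 nurses, C(7,4)·C(10,3) = 35·120 = 4200.
Probability = 4200/19448 = 525/2431.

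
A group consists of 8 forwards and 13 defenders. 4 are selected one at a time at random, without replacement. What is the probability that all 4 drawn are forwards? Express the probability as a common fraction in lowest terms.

Multiply the conditional probabilities at each draw: 8/21 · 7/20 · 6/19 · 5/18 = 1680/143640 = 2/171.

2/171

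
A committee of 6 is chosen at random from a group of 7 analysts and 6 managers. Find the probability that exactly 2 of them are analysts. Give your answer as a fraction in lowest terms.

105/572

There are C(13,6) = 1716 ways to choose 6 from 13.
Selections with exactly 2 analysts: choose 2 of the 7 analysts and 4 of the 6 managers, C(7,2)·C(6,4) = 21·15 = 315.
Probability = 315/1716 = 105/572.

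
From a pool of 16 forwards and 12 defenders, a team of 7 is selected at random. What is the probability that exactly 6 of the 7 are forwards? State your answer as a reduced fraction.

28/345

There are C(28,7) = 1184040 ways to choose 7 from 28.
Selections with exactly 6 forwards: choose 6 of the 16 forwards and 1 of the 12 defenders, C(16,6)·C(12,1) = 8008·12 = 96096.
Probability = 96096/1184040 = 28/345.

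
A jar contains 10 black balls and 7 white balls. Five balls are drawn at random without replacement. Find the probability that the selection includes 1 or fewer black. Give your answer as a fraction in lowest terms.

There are C(17,5) = 6188 ways to choose the 5.
Favorable selections (1 or fewer black): C(10,0)·C(7,5) + C(10,1)·C(7,4) = 21 + 350 = 371.
Probability = 371/6188 = 53/884.

53/884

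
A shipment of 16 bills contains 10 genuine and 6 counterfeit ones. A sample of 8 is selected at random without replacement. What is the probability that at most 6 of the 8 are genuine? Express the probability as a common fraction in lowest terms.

Total selections: C(16,8) = 12870.
Count the complement (more than 6 genuine): C(10,7)·C(6,1) + C(10,8)·C(6,0) = 720 + 45 = 765.
Probability = 1 − 765/12870 = 12105/12870 = 269/286.

269/286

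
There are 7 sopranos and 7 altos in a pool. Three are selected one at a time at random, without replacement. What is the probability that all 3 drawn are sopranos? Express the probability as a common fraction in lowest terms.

5/52

Multiply the conditional probabilities at each draw: 7/14 · 6/13 · 5/12 = 210/2184 = 5/52.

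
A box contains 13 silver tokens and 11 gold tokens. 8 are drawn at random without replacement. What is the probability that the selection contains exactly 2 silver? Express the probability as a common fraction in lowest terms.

Total number of selections: C(24,8) = 735471.
Selections with exactly 2 silver: choose 2 of the 13 silver and 6 of the 11 gold, C(13,2)·C(11,6) = 78·462 = 36036.
Probability = 36036/735471 = 364/7429.

364/7429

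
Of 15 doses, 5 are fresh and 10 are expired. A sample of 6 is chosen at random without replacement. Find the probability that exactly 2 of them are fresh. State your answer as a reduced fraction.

There are C(15,6) = 5005 ways to choose 6 from 15.
Selections with exactly 2 fresh: choose 2 of the 5 fresh and 4 of the 10 expired, C(5,2)·C(10,4) = 10·210 = 2100.
Probability = 2100/5005 = 60/143.

60/143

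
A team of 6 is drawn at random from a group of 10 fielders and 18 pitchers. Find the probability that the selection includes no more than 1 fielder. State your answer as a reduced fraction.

There are C(28,6) = 376740 ways to choose the 6.
Favorable selections (no more than 1 fielder): C(10,0)·C(18,6) + C(10,1)·C(18,5) = 18564 + 85680 = 104244.
Probability = 104244/376740 = 1241/4485.

1241/4485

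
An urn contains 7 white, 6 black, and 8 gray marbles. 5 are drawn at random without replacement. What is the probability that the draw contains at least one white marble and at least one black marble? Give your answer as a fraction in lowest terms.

There are C(21,5) = 20349 possible draws.
By inclusion-exclusion on the complements, draws missing all white or all black: C(14,5) + C(15,5) − C(8,5) = 2002 + 3003 − 56 = 4949.
So draws with at least one of each: 20349 − 4949 = 15400, probability 15400/20349 = 2200/2907.

2200/2907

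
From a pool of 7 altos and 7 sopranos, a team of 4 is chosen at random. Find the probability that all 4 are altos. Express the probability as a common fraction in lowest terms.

There are C(14,4) = 1001 possible selections.
Selections with all altos: C(7,4) = 35.
Probability = 35/1001 = 5/143.

5/143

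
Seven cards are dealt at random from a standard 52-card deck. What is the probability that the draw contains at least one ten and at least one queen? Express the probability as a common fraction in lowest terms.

There are C(52,7) = 133784560 possible draws.
By inclusion-exclusion on the complements, draws missing all tens or all queens: C(48,7) + C(48,7) − C(44,7) = 73629072 + 73629072 − 38320568 = 108937576.
So draws with at least one of each: 133784560 − 108937576 = 24846984, probability 24846984/133784560 = 3105873/16723070.

3105873/16723070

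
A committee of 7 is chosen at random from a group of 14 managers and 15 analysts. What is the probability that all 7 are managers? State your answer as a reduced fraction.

There are C(29,7) = 1560780 possible selections.
Selections with all managers: C(14,7) = 3432.
Probability = 3432/1560780 = 22/10005.

22/10005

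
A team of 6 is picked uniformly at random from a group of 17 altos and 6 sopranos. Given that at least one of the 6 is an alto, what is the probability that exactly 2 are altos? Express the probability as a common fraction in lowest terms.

60/2969

Work in counts. Selections with at least one alto: C(23,6) − C(6,6) = 100947 − 1 = 100946.
Of those, selections where exactly 2 are altos: C(17,2)·C(6,4) = 136·15 = 2040.
Conditional probability = 2040/100946 = 60/2969.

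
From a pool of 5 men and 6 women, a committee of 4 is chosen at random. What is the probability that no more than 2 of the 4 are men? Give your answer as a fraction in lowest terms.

There are C(11,4) = 330 ways to choose the 4.
Count the complement (more than 2 men): C(5,3)·C(6,1) + C(5,4)·C(6,0) = 60 + 5 = 65.
Probability = 1 − 65/330 = 265/330 = 53/66.

53/66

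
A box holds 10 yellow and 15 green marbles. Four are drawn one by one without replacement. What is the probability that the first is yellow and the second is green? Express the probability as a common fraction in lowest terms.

Multiply the conditional probabilities at each draw: 10/25 · 15/24 = 150/600 = 1/4.

1/4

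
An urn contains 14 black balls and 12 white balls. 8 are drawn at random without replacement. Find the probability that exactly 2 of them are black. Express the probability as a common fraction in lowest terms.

588/10925

The sample space is all 8-subsets of the 26: C(26,8) = 1562275.
Selections with exactly 2 black: choose 2 of the 14 black and 6 of the 12 white, C(14,2)·C(12,6) = 91·924 = 84084.
Probability = 84084/1562275 = 588/10925.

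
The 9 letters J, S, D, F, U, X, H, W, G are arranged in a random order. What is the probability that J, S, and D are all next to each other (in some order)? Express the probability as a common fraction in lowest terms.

1/12

There are 9! = 362880 arrangements.
Treat the three as one block: 7! placements × 3! orders within the block = 5040·6 = 30240.
Probability = 30240/362880 = 1/12.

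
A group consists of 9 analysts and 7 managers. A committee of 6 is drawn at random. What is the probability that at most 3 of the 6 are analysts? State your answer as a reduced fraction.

Total selections: C(16,6) = 8008.
Favorable selections (at most 3 analysts): C(9,0)·C(7,6) + C(9,1)·C(7,5) + C(9,2)·C(7,4) + C(9,3)·C(7,3) = 7 + 189 + 1260 + 2940 = 4396.
Probability = 4396/8008 = 157/286.

157/286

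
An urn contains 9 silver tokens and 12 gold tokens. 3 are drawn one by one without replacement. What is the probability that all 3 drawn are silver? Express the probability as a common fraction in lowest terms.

Multiply the conditional probabilities at each draw: 9/21 · 8/20 · 7/19 = 504/7980 = 6/95.

6/95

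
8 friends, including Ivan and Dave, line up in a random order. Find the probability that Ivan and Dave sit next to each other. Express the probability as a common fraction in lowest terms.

There are 8! = 40320 arrangements.
Treat Ivan and Dave as a block: 7! arrangements of the blocks × 2 orders within the block = 2·5040 = 10080.
Probability = 10080/40320 = 1/4.

1/4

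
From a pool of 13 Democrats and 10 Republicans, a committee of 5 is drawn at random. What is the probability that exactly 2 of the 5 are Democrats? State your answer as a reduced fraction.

9360/33649

The sample space is all 5-subsets of the 23: C(23,5) = 33649.
Selections with exactly 2 Democrats: choose 2 of the 13 Democrats and 3 of the 10 Republicans, C(13,2)·C(10,3) = 78·120 = 9360.
Probability = 9360/33649.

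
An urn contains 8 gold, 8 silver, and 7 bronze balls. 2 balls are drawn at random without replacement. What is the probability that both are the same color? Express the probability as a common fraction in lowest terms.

7/23

There are C(23,2) = 253 ways to draw 2 balls.
All same color: C(8,2) + C(8,2) + C(7,2) = 28 + 28 + 21 = 77.
Probability = 77/253 = 7/23.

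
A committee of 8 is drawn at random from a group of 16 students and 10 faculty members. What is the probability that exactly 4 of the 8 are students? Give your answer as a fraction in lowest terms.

1176/4807

The sample space is all 8-subsets of the 26: C(26,8) = 1562275.
Selections with exactly 4 students: choose 4 of the 16 students and 4 of the 10 faculty members, C(16,4)·C(10,4) = 1820·210 = 382200.
Probability = 382200/1562275 = 1176/4807.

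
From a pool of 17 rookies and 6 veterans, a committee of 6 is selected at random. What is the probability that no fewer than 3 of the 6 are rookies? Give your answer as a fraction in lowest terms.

Total selections: C(23,6) = 100947.
Count the complement (fewer than 3 rookies): C(17,0)·C(6,6) + C(17,1)·C(6,5) + C(17,2)·C(6,4) = 1 + 102 + 2040 = 2143.
Probability = 1 − 2143/100947 = 98804/100947.

98804/100947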